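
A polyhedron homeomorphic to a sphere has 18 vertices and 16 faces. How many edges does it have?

Here V − E + F = 2.
E = V + F − (2) = 18 + 16 − (2) = 32.

32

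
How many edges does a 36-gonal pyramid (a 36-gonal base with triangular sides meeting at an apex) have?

A pyramid on an n-gon base has one n-gon and n triangles: V = 36 + 1 = 37, E = 2·36 = 72, F = 36 + 1 = 37.
Check: V − E + F = 37 − 72 + 37 = 2.

72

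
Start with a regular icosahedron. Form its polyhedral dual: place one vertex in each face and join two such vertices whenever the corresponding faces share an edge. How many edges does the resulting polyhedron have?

30

The base solid has V = 12, E = 30, F = 20.
The dual swaps V and F and preserves E: V′ = F = 20, E′ = E = 30, F′ = V = 12.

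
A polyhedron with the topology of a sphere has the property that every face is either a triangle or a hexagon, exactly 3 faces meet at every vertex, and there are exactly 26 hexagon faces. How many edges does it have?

84

Let x be the number of triangles; then F = 26 + x.
Edge–face incidences: 2E = 6·26 + 3·x = 156 + 3x.
Every vertex has degree 3, so 3V = 2E.
Euler: V − E + F = 2 ⇒ (2E)/3 − E + (26 + x) = 2.
Multiply by 6: 2·(2E) − 3·(2E) + 6·(26 + x) = 12, i.e. 156 + 6x − (156 + 3x) = 12.
Collecting terms: 3x = 12, so x = 4.
Then 2E = 156 + 3·4 = 168, so E = 84, V = 2E/3 = 56, F = 26 + 4 = 30.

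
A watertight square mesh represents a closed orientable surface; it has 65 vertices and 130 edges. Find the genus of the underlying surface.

Every face is a square and each edge borders two faces, so 4F = 2·130, giving F = 65.
χ = V − E + F = 65 − 130 + 65 = 0.
For a closed orientable surface χ = 2 − 2g, so g = (2 − (0))/2 = 1.

1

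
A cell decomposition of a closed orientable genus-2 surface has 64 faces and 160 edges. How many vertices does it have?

94

For a closed orientable surface of genus 2, χ = 2 − 2·2 = -2.
V = -2 + E − F = -2 + 160 − 64 = 94.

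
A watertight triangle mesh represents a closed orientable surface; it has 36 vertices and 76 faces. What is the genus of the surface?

Every face is a triangle, so 2E = 3·76 = 228, giving E = 114.
χ = V − E + F = 36 − 114 + 76 = -2.
For a closed orientable surface χ = 2 − 2g, so g = (2 − (-2))/2 = 2.

2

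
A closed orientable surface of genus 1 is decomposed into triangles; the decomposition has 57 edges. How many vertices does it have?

19

χ = 2 − 2·1 = 0, and every face is a triangle so 3F = 2E.
F = 2E/3 = 38. Then V = 0 + E − F = 0 + 57 − 38 = 19.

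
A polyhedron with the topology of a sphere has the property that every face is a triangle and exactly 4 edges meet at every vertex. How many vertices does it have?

6

Each face has 3 edges and each edge borders two faces, so 2E = 3F.
Each vertex has degree 4, so 4V = 2E and hence V = 3F/4.
Euler: V − E + F = 2 ⇒ (3F/4) − (3F/2) + F = 2.
Multiply by 8: (6 − 12 + 8)F = 16, i.e. 2F = 16.
So F = 8, E = 3·8/2 = 12, V = 3·8/4 = 6.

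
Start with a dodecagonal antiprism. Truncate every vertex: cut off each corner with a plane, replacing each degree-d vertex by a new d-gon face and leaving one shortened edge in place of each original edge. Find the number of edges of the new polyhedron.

144

The base solid has V = 24, E = 48, F = 26.
Truncation replaces each original edge-end by a new vertex, so V′ = 2E = 96.
Each original edge survives, and each old vertex of degree d contributes d new edges; summing degrees gives Σd = 2E, so E′ = E + 2E = 3E = 144.
Each original face survives and each original vertex becomes one new face: F′ = F + V = 50.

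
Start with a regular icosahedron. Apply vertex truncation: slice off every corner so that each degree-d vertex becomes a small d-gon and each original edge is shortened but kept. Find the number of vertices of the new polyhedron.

60

The base solid has V = 12, E = 30, F = 20.
Truncation replaces each original edge-end by a new vertex, so V′ = 2E = 60.
Each original edge survives, and each old vertex of degree d contributes d new edges; summing degrees gives Σd = 2E, so E′ = E + 2E = 3E = 90.
Each original face survives and each original vertex becomes one new face: F′ = F + V = 32.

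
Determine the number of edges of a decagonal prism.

A prism on an n-gon has two n-gon bases and n rectangular sides: V = 2·10 = 20, E = 3·10 = 30, F = 10 + 2 = 12.
Check: V − E + F = 20 − 30 + 12 = 2.

30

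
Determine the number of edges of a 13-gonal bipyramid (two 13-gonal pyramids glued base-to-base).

39

A bipyramid over an n-gon has 2n triangular faces and n + 2 vertices: V = 13 + 2 = 15, E = 3·13 = 39, F = 2·13 = 26.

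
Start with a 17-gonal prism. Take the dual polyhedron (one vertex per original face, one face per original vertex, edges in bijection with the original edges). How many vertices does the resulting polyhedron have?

19

The base solid has V = 34, E = 51, F = 19.
The dual swaps V and F and preserves E: V′ = F = 19, E′ = E = 51, F′ = V = 34.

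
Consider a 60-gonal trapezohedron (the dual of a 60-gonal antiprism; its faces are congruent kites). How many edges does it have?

240

The n-trapezohedron (dual of the n-antiprism) has V = 2·60 + 2 = 122, E = 4·60 = 240, F = 2·60 = 120.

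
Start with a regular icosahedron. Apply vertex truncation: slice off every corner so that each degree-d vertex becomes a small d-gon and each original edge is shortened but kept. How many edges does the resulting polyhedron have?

The base solid has V = 12, E = 30, F = 20.
Truncation replaces each original edge-end by a new vertex, so V′ = 2E = 60.
Each original edge survives, and each old vertex of degree d contributes d new edges; summing degrees gives Σd = 2E, so E′ = E + 2E = 3E = 90.
Each original face survives and each original vertex becomes one new face: F′ = F + V = 32.

90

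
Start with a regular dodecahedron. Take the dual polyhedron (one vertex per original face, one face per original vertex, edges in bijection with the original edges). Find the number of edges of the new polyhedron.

The base solid has V = 20, E = 30, F = 12.
The dual swaps V and F and preserves E: V′ = F = 12, E′ = E = 30, F′ = V = 20.

30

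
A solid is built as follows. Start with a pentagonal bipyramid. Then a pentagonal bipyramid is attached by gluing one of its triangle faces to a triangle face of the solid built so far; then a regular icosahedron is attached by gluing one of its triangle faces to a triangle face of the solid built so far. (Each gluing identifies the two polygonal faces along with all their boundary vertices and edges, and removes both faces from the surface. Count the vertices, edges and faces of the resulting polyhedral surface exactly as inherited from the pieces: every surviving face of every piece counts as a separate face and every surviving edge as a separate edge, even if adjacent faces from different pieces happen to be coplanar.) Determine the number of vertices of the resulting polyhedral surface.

20

A pentagonal bipyramid: V=7, E=15, F=10.
Attach a pentagonal bipyramid (V=7, E=15, F=10) along a 3-gon: merge 3 vertices and 3 edges, delete both glued faces → V=11, E=27, F=18.
Attach a regular icosahedron (V=12, E=30, F=20) along a 3-gon: merge 3 vertices and 3 edges, delete both glued faces → V=20, E=54, F=36.
Check: V − E + F = 20 − 54 + 36 = 2.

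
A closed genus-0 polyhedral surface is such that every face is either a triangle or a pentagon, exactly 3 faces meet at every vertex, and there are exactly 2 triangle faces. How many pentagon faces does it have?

6

Let x be the number of pentagons; then F = 2 + x.
Edge–face incidences: 2E = 3·2 + 5·x = 6 + 5x.
Every vertex has degree 3, so 3V = 2E.
Euler: V − E + F = 2 ⇒ (2E)/3 − E + (2 + x) = 2.
Multiply by 6: 2·(2E) − 3·(2E) + 6·(2 + x) = 12, i.e. 12 + 6x − (6 + 5x) = 12.
Collecting terms: x + 6 = 12, so x = 6.
Then 2E = 6 + 5·6 = 36, so E = 18, V = 2E/3 = 12, F = 2 + 6 = 8.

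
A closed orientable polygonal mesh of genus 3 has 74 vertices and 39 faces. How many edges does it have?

117

For a closed orientable surface of genus 3, χ = 2 − 2·3 = -4.
E = V + F − (-4) = 74 + 39 − (-4) = 117.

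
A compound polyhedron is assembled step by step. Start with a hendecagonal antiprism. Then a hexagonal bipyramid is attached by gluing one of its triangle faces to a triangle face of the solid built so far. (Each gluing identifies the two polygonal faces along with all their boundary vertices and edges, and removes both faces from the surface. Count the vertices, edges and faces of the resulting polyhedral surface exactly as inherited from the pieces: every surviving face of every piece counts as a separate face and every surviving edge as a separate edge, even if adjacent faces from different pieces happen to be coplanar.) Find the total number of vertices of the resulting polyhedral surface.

A hendecagonal antiprism: V=22, E=44, F=24.
Attach a hexagonal bipyramid (V=8, E=18, F=12) along a 3-gon: merge 3 vertices and 3 edges, delete both glued faces → V=27, E=59, F=34.
Check: V − E + F = 27 − 59 + 34 = 2.

27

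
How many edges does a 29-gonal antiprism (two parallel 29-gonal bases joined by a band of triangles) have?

An antiprism on an n-gon has two n-gon caps and 2n triangles: V = 2·29 = 58, E = 4·29 = 116, F = 2·29 + 2 = 60.
Check: V − E + F = 58 − 116 + 60 = 2.

116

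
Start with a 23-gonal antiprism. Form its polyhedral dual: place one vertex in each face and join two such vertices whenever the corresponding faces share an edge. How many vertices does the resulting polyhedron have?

48

The base solid has V = 46, E = 92, F = 48.
The dual swaps V and F and preserves E: V′ = F = 48, E′ = E = 92, F′ = V = 46.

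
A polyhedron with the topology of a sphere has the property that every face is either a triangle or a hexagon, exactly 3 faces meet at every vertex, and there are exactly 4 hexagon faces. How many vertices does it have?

12

Let x be the number of triangles; then F = 4 + x.
Edge–face incidences: 2E = 6·4 + 3·x = 24 + 3x.
Every vertex has degree 3, so 3V = 2E.
Euler: V − E + F = 2 ⇒ (2E)/3 − E + (4 + x) = 2.
Multiply by 6: 2·(2E) − 3·(2E) + 6·(4 + x) = 12, i.e. 24 + 6x − (24 + 3x) = 12.
Collecting terms: 3x = 12, so x = 4.
Then 2E = 24 + 3·4 = 36, so E = 18, V = 2E/3 = 12, F = 4 + 4 = 8.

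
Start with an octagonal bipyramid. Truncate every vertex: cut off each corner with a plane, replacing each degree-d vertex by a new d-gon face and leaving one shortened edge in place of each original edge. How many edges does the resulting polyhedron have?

The base solid has V = 10, E = 24, F = 16.
Truncation replaces each original edge-end by a new vertex, so V′ = 2E = 48.
Each original edge survives, and each old vertex of degree d contributes d new edges; summing degrees gives Σd = 2E, so E′ = E + 2E = 3E = 72.
Each original face survives and each original vertex becomes one new face: F′ = F + V = 26.

72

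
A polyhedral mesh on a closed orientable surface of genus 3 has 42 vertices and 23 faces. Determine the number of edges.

For a closed orientable surface of genus 3, χ = 2 − 2·3 = -4.
E = V + F − (-4) = 42 + 23 − (-4) = 69.

69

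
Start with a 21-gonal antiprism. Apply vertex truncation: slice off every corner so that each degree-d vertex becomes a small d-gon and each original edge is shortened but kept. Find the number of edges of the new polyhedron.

The base solid has V = 42, E = 84, F = 44.
Truncation replaces each original edge-end by a new vertex, so V′ = 2E = 168.
Each original edge survives, and each old vertex of degree d contributes d new edges; summing degrees gives Σd = 2E, so E′ = E + 2E = 3E = 252.
Each original face survives and each original vertex becomes one new face: F′ = F + V = 86.

252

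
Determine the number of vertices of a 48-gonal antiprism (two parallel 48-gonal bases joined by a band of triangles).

An antiprism on an n-gon has two n-gon caps and 2n triangles: V = 2·48 = 96, E = 4·48 = 192, F = 2·48 + 2 = 98.
Check: V − E + F = 96 − 192 + 98 = 2.

96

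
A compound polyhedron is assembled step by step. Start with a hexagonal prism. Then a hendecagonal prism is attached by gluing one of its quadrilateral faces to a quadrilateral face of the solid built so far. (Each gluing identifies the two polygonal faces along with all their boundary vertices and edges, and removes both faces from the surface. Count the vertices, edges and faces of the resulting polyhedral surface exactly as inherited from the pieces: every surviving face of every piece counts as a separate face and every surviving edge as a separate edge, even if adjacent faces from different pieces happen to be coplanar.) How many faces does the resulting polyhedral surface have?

19

A hexagonal prism: V=12, E=18, F=8.
Attach a hendecagonal prism (V=22, E=33, F=13) along a 4-gon: merge 4 vertices and 4 edges, delete both glued faces → V=30, E=47, F=19.
Check: V − E + F = 30 − 47 + 19 = 2.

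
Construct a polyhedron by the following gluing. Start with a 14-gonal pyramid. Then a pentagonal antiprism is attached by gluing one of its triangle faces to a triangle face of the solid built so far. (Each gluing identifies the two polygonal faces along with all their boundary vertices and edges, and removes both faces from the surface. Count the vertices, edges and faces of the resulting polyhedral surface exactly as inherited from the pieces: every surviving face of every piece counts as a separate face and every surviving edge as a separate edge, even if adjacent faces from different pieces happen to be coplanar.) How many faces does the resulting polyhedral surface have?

A 14-gonal pyramid: V=15, E=28, F=15.
Attach a pentagonal antiprism (V=10, E=20, F=12) along a 3-gon: merge 3 vertices and 3 edges, delete both glued faces → V=22, E=45, F=25.
Check: V − E + F = 22 − 45 + 25 = 2.

25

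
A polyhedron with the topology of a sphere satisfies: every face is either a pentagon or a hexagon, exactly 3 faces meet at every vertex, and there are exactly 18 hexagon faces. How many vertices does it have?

Let x be the number of pentagons; then F = 18 + x.
Edge–face incidences: 2E = 6·18 + 5·x = 108 + 5x.
Every vertex has degree 3, so 3V = 2E.
Euler: V − E + F = 2 ⇒ (2E)/3 − E + (18 + x) = 2.
Multiply by 6: 2·(2E) − 3·(2E) + 6·(18 + x) = 12, i.e. 108 + 6x − (108 + 5x) = 12.
Collecting terms: x = 12.
Then 2E = 108 + 5·12 = 168, so E = 84, V = 2E/3 = 56, F = 18 + 12 = 30.

56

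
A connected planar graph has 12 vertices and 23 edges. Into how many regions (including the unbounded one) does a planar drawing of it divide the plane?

13

Euler's formula for a connected plane graph: V − E + F = 2, so F = 2 − 12 + 23 = 13.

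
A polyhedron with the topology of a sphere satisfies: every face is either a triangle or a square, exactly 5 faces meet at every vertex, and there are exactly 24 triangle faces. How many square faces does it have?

2

Let x be the number of squares; then F = 24 + x.
Edge–face incidences: 2E = 3·24 + 4·x = 72 + 4x.
Every vertex has degree 5, so 5V = 2E.
Euler: V − E + F = 2 ⇒ (2E)/5 − E + (24 + x) = 2.
Multiply by 10: 2·(2E) − 5·(2E) + 10·(24 + x) = 20, i.e. 240 + 10x − 3·(72 + 4x) = 20.
Collecting terms: −2x + 24 = 20, so −2x = −4, so x = 2.
Then 2E = 72 + 4·2 = 80, so E = 40, V = 2E/5 = 16, F = 24 + 2 = 26.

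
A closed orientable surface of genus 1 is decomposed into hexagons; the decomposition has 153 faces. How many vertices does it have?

χ = 2 − 2·1 = 0, and every face is a hexagon so 6F = 2E.
E = 6·153/2 = 459. Then V = 0 + E − F = 0 + 459 − 153 = 306.

306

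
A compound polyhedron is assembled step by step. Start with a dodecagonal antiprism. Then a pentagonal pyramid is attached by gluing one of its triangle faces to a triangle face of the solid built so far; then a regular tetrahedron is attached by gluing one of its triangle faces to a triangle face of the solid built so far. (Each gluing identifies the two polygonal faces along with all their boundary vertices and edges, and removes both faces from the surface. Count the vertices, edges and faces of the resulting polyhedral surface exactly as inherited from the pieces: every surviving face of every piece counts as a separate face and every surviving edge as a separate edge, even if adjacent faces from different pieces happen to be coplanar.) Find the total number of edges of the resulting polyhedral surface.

58

A dodecagonal antiprism: V=24, E=48, F=26.
Attach a pentagonal pyramid (V=6, E=10, F=6) along a 3-gon: merge 3 vertices and 3 edges, delete both glued faces → V=27, E=55, F=30.
Attach a regular tetrahedron (V=4, E=6, F=4) along a 3-gon: merge 3 vertices and 3 edges, delete both glued faces → V=28, E=58, F=32.
Check: V − E + F = 28 − 58 + 32 = 2.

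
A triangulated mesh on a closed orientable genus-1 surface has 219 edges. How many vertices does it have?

73

χ = 2 − 2·1 = 0, and every face is a triangle so 3F = 2E.
F = 2E/3 = 146. Then V = 0 + E − F = 0 + 219 − 146 = 73.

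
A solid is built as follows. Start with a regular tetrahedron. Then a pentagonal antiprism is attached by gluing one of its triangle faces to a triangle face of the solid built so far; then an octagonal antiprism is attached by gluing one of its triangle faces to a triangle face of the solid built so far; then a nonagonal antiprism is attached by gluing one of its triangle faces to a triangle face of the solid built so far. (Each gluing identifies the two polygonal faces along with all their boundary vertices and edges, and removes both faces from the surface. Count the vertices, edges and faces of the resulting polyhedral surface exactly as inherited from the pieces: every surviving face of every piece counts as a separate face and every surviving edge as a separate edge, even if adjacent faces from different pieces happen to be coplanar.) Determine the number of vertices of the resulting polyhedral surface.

A regular tetrahedron: V=4, E=6, F=4.
Attach a pentagonal antiprism (V=10, E=20, F=12) along a 3-gon: merge 3 vertices and 3 edges, delete both glued faces → V=11, E=23, F=14.
Attach an octagonal antiprism (V=16, E=32, F=18) along a 3-gon: merge 3 vertices and 3 edges, delete both glued faces → V=24, E=52, F=30.
Attach a nonagonal antiprism (V=18, E=36, F=20) along a 3-gon: merge 3 vertices and 3 edges, delete both glued faces → V=39, E=85, F=48.
Check: V − E + F = 39 − 85 + 48 = 2.

39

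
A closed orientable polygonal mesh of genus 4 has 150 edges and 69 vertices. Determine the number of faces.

75

For a closed orientable surface of genus 4, χ = 2 − 2·4 = -6.
F = -6 − V + E = -6 − 69 + 150 = 75.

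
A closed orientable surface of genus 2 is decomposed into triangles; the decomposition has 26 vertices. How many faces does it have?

χ = 2 − 2·2 = -2, and every face is a triangle so 3F = 2E.
V − E + F = -2 with E = 3F/2 gives 26 − (3/2 − 1)·F = -2, so F = 56 and E = 84.

56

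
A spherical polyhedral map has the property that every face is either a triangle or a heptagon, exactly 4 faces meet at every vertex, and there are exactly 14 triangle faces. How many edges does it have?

Let x be the number of heptagons; then F = 14 + x.
Edge–face incidences: 2E = 3·14 + 7·x = 42 + 7x.
Every vertex has degree 4, so 4V = 2E.
Euler: V − E + F = 2 ⇒ (2E)/4 − E + (14 + x) = 2.
Multiply by 8: 2·(2E) − 4·(2E) + 8·(14 + x) = 16, i.e. 112 + 8x − 2·(42 + 7x) = 16.
Collecting terms: −6x + 28 = 16, so −6x = −12, so x = 2.
Then 2E = 42 + 7·2 = 56, so E = 28, V = 2E/4 = 14, F = 14 + 2 = 16.

28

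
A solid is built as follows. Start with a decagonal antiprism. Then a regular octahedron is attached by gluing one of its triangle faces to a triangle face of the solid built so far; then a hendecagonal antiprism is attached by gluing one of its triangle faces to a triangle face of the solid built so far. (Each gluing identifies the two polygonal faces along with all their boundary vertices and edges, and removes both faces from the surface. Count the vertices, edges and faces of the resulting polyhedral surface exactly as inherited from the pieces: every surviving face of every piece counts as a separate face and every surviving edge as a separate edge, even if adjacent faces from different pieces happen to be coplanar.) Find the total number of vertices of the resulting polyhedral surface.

A decagonal antiprism: V=20, E=40, F=22.
Attach a regular octahedron (V=6, E=12, F=8) along a 3-gon: merge 3 vertices and 3 edges, delete both glued faces → V=23, E=49, F=28.
Attach a hendecagonal antiprism (V=22, E=44, F=24) along a 3-gon: merge 3 vertices and 3 edges, delete both glued faces → V=42, E=90, F=50.
Check: V − E + F = 42 − 90 + 50 = 2.

42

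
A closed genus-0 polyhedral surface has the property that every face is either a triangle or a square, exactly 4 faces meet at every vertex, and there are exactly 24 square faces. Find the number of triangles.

Let x be the number of triangles; then F = 24 + x.
Edge–face incidences: 2E = 4·24 + 3·x = 96 + 3x.
Every vertex has degree 4, so 4V = 2E.
Euler: V − E + F = 2 ⇒ (2E)/4 − E + (24 + x) = 2.
Multiply by 8: 2·(2E) − 4·(2E) + 8·(24 + x) = 16, i.e. 192 + 8x − 2·(96 + 3x) = 16.
Collecting terms: 2x = 16, so x = 8.
Then 2E = 96 + 3·8 = 120, so E = 60, V = 2E/4 = 30, F = 24 + 8 = 32.

8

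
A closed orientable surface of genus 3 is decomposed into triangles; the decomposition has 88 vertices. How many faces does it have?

184

χ = 2 − 2·3 = -4, and every face is a triangle so 3F = 2E.
V − E + F = -4 with E = 3F/2 gives 88 − (3/2 − 1)·F = -4, so F = 184 and E = 276.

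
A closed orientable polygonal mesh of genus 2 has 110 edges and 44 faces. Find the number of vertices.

For a closed orientable surface of genus 2, χ = 2 − 2·2 = -2.
V = -2 + E − F = -2 + 110 − 44 = 64.

64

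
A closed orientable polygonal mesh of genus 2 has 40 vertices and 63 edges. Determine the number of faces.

For a closed orientable surface of genus 2, χ = 2 − 2·2 = -2.
F = -2 − V + E = -2 − 40 + 63 = 21.

21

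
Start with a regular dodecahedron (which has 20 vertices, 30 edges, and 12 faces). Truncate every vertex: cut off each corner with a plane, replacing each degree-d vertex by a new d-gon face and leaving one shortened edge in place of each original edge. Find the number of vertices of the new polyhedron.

60

Truncation replaces each original edge-end by a new vertex, so V′ = 2E = 60.
Each original edge survives, and each old vertex of degree d contributes d new edges; summing degrees gives Σd = 2E, so E′ = E + 2E = 3E = 90.
Each original face survives and each original vertex becomes one new face: F′ = F + V = 32.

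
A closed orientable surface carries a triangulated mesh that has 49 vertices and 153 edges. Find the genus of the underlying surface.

Every face is a triangle and each edge borders two faces, so 3F = 2·153, giving F = 102.
χ = V − E + F = 49 − 153 + 102 = -2.
For a closed orientable surface χ = 2 − 2g, so g = (2 − (-2))/2 = 2.

2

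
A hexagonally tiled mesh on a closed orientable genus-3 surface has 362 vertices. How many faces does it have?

183

χ = 2 − 2·3 = -4, and every face is a hexagon so 6F = 2E.
V − E + F = -4 with E = 6F/2 gives 362 − (6/2 − 1)·F = -4, so F = 183 and E = 549.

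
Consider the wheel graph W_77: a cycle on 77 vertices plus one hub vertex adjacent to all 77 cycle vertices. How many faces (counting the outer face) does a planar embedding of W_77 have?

78

W_77 has V = 77 + 1 = 78 vertices and E = 2·77 = 154 edges.
By Euler's formula F = 2 − V + E = 2 − 78 + 154 = 78.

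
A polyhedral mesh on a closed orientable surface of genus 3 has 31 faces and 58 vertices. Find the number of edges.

93

For a closed orientable surface of genus 3, χ = 2 − 2·3 = -4.
E = V + F − (-4) = 58 + 31 − (-4) = 93.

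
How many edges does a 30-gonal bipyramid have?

90

A bipyramid over an n-gon has 2n triangular faces and n + 2 vertices: V = 30 + 2 = 32, E = 3·30 = 90, F = 2·30 = 60.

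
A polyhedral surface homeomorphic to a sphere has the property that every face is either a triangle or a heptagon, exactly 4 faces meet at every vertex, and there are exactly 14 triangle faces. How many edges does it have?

28

Let x be the number of heptagons; then F = 14 + x.
Edge–face incidences: 2E = 3·14 + 7·x = 42 + 7x.
Every vertex has degree 4, so 4V = 2E.
Euler: V − E + F = 2 ⇒ (2E)/4 − E + (14 + x) = 2.
Multiply by 8: 2·(2E) − 4·(2E) + 8·(14 + x) = 16, i.e. 112 + 8x − 2·(42 + 7x) = 16.
Collecting terms: −6x + 28 = 16, so −6x = −12, so x = 2.
Then 2E = 42 + 7·2 = 56, so E = 28, V = 2E/4 = 14, F = 14 + 2 = 16.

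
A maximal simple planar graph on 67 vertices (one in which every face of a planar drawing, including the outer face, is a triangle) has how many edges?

195

In a plane triangulation 3F = 2E and V − E + F = 2, so E = 3V − 6 = 3·67 − 6 = 195.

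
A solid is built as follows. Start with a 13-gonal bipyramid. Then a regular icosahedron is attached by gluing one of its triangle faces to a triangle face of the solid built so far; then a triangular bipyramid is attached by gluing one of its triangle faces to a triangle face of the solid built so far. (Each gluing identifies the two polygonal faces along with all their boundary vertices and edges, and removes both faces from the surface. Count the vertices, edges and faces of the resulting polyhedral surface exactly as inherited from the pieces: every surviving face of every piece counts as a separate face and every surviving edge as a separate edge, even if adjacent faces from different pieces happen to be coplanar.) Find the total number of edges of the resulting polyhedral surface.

72

A 13-gonal bipyramid: V=15, E=39, F=26.
Attach a regular icosahedron (V=12, E=30, F=20) along a 3-gon: merge 3 vertices and 3 edges, delete both glued faces → V=24, E=66, F=44.
Attach a triangular bipyramid (V=5, E=9, F=6) along a 3-gon: merge 3 vertices and 3 edges, delete both glued faces → V=26, E=72, F=48.
Check: V − E + F = 26 − 72 + 48 = 2.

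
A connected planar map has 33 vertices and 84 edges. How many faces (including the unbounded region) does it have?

53

Euler's formula for a connected plane graph: V − E + F = 2, so F = 2 − 33 + 84 = 53.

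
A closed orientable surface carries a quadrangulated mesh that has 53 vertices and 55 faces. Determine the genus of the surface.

Every face is a square, so 2E = 4·55 = 220, giving E = 110.
χ = V − E + F = 53 − 110 + 55 = -2.
For a closed orientable surface χ = 2 − 2g, so g = (2 − (-2))/2 = 2.

2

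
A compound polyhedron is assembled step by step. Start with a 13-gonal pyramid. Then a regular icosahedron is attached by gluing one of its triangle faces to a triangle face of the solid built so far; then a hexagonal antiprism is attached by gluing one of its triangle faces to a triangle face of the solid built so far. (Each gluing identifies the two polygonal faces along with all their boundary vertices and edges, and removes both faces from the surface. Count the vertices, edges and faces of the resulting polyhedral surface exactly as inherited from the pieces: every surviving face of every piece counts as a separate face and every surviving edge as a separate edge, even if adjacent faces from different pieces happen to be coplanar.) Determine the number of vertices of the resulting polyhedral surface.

32

A 13-gonal pyramid: V=14, E=26, F=14.
Attach a regular icosahedron (V=12, E=30, F=20) along a 3-gon: merge 3 vertices and 3 edges, delete both glued faces → V=23, E=53, F=32.
Attach a hexagonal antiprism (V=12, E=24, F=14) along a 3-gon: merge 3 vertices and 3 edges, delete both glued faces → V=32, E=74, F=44.
Check: V − E + F = 32 − 74 + 44 = 2.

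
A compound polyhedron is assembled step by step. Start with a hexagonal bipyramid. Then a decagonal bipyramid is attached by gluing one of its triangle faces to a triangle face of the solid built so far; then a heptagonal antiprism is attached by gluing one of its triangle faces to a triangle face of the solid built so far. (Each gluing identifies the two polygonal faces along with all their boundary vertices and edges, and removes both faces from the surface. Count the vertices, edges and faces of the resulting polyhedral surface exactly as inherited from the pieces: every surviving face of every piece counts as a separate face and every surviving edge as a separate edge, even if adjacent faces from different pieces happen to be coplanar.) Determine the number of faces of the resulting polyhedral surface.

44

A hexagonal bipyramid: V=8, E=18, F=12.
Attach a decagonal bipyramid (V=12, E=30, F=20) along a 3-gon: merge 3 vertices and 3 edges, delete both glued faces → V=17, E=45, F=30.
Attach a heptagonal antiprism (V=14, E=28, F=16) along a 3-gon: merge 3 vertices and 3 edges, delete both glued faces → V=28, E=70, F=44.
Check: V − E + F = 28 − 70 + 44 = 2.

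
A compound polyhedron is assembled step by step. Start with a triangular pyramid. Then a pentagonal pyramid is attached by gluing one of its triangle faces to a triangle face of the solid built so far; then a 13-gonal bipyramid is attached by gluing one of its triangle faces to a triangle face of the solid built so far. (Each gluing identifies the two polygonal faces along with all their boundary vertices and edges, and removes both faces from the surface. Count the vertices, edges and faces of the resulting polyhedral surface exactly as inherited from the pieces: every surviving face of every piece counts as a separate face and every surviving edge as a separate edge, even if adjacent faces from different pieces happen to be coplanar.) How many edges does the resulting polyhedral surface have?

49

A triangular pyramid: V=4, E=6, F=4.
Attach a pentagonal pyramid (V=6, E=10, F=6) along a 3-gon: merge 3 vertices and 3 edges, delete both glued faces → V=7, E=13, F=8.
Attach a 13-gonal bipyramid (V=15, E=39, F=26) along a 3-gon: merge 3 vertices and 3 edges, delete both glued faces → V=19, E=49, F=32.
Check: V − E + F = 19 − 49 + 32 = 2.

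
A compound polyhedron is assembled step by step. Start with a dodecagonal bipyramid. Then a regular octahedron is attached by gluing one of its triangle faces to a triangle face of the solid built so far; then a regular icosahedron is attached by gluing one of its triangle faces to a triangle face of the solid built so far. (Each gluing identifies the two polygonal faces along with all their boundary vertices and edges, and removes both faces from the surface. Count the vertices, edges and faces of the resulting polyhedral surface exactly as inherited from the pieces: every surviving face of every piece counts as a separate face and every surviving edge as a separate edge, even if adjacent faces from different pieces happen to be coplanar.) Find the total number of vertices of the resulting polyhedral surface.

26

A dodecagonal bipyramid: V=14, E=36, F=24.
Attach a regular octahedron (V=6, E=12, F=8) along a 3-gon: merge 3 vertices and 3 edges, delete both glued faces → V=17, E=45, F=30.
Attach a regular icosahedron (V=12, E=30, F=20) along a 3-gon: merge 3 vertices and 3 edges, delete both glued faces → V=26, E=72, F=48.
Check: V − E + F = 26 − 72 + 48 = 2.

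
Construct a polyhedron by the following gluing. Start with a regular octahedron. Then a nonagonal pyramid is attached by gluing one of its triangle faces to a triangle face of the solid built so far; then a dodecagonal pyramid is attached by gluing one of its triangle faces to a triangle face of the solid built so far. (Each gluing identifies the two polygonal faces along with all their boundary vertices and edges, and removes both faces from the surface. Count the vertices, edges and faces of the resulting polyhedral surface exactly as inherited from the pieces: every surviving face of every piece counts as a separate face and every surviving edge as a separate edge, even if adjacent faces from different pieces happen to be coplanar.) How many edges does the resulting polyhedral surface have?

A regular octahedron: V=6, E=12, F=8.
Attach a nonagonal pyramid (V=10, E=18, F=10) along a 3-gon: merge 3 vertices and 3 edges, delete both glued faces → V=13, E=27, F=16.
Attach a dodecagonal pyramid (V=13, E=24, F=13) along a 3-gon: merge 3 vertices and 3 edges, delete both glued faces → V=23, E=48, F=27.
Check: V − E + F = 23 − 48 + 27 = 2.

48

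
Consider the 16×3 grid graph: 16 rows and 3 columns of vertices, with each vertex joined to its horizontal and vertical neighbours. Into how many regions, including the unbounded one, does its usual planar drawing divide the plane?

31

The grid has V = 16·3 = 48 vertices and E = 16·2 + 3·15 = 77 edges.
F = 2 − V + E = 2 − 48 + 77 = 31.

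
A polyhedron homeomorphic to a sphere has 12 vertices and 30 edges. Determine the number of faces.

Here V − E + F = 2.
F = 2 − V + E = 2 − 12 + 30 = 20.

20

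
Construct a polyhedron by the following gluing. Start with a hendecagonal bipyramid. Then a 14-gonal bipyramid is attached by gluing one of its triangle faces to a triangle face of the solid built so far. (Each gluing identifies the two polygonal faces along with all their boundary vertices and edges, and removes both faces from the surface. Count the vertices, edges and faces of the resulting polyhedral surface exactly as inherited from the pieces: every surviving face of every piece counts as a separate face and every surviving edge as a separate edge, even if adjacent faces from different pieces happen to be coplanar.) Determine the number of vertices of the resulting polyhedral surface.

26

A hendecagonal bipyramid: V=13, E=33, F=22.
Attach a 14-gonal bipyramid (V=16, E=42, F=28) along a 3-gon: merge 3 vertices and 3 edges, delete both glued faces → V=26, E=72, F=48.
Check: V − E + F = 26 − 72 + 48 = 2.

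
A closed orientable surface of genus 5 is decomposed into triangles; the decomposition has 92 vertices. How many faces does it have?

χ = 2 − 2·5 = -8, and every face is a triangle so 3F = 2E.
V − E + F = -8 with E = 3F/2 gives 92 − (3/2 − 1)·F = -8, so F = 200 and E = 300.

200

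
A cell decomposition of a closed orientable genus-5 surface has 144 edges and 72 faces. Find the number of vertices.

For a closed orientable surface of genus 5, χ = 2 − 2·5 = -8.
V = -8 + E − F = -8 + 144 − 72 = 64.

64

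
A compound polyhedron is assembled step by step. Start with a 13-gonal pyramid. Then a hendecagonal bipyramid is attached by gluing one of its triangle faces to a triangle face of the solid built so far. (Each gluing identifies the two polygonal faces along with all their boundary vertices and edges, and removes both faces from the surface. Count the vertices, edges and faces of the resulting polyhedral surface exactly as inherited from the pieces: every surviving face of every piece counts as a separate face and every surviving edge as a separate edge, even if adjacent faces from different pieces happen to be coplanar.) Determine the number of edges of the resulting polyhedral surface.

A 13-gonal pyramid: V=14, E=26, F=14.
Attach a hendecagonal bipyramid (V=13, E=33, F=22) along a 3-gon: merge 3 vertices and 3 edges, delete both glued faces → V=24, E=56, F=34.
Check: V − E + F = 24 − 56 + 34 = 2.

56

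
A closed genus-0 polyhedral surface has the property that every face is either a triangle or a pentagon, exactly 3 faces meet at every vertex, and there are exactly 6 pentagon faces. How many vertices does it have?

Let x be the number of triangles; then F = 6 + x.
Edge–face incidences: 2E = 5·6 + 3·x = 30 + 3x.
Every vertex has degree 3, so 3V = 2E.
Euler: V − E + F = 2 ⇒ (2E)/3 − E + (6 + x) = 2.
Multiply by 6: 2·(2E) − 3·(2E) + 6·(6 + x) = 12, i.e. 36 + 6x − (30 + 3x) = 12.
Collecting terms: 3x + 6 = 12, so 3x = 6, so x = 2.
Then 2E = 30 + 3·2 = 36, so E = 18, V = 2E/3 = 12, F = 6 + 2 = 8.

12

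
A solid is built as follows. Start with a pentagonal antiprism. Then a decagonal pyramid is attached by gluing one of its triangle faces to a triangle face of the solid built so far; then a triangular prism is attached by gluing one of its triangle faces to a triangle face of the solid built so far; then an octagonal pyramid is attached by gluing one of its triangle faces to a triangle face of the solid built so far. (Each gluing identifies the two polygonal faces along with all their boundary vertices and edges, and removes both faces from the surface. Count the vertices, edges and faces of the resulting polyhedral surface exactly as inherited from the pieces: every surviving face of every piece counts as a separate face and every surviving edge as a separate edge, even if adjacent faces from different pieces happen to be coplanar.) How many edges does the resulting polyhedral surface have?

A pentagonal antiprism: V=10, E=20, F=12.
Attach a decagonal pyramid (V=11, E=20, F=11) along a 3-gon: merge 3 vertices and 3 edges, delete both glued faces → V=18, E=37, F=21.
Attach a triangular prism (V=6, E=9, F=5) along a 3-gon: merge 3 vertices and 3 edges, delete both glued faces → V=21, E=43, F=24.
Attach an octagonal pyramid (V=9, E=16, F=9) along a 3-gon: merge 3 vertices and 3 edges, delete both glued faces → V=27, E=56, F=31.
Check: V − E + F = 27 − 56 + 31 = 2.

56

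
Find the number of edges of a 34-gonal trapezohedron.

The n-trapezohedron (dual of the n-antiprism) has V = 2·34 + 2 = 70, E = 4·34 = 136, F = 2·34 = 68.
Check: V − E + F = 70 − 136 + 68 = 2.

136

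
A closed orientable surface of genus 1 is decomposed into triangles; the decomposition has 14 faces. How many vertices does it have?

7

χ = 2 − 2·1 = 0, and every face is a triangle so 3F = 2E.
E = 3·14/2 = 21. Then V = 0 + E − F = 0 + 21 − 14 = 7.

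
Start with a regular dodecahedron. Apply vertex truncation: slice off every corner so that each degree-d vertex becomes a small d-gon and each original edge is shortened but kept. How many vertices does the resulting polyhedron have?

60

The base solid has V = 20, E = 30, F = 12.
Truncation replaces each original edge-end by a new vertex, so V′ = 2E = 60.
Each original edge survives, and each old vertex of degree d contributes d new edges; summing degrees gives Σd = 2E, so E′ = E + 2E = 3E = 90.
Each original face survives and each original vertex becomes one new face: F′ = F + V = 32.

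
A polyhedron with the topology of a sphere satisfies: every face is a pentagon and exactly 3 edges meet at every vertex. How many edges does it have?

Each face has 5 edges and each edge borders two faces, so 2E = 5F.
Each vertex has degree 3, so 3V = 2E and hence V = 5F/3.
Euler: V − E + F = 2 ⇒ (5F/3) − (5F/2) + F = 2.
Multiply by 6: (10 − 15 + 6)F = 12, i.e. 1F = 12.
So F = 12, E = 5·12/2 = 30, V = 5·12/3 = 20.

30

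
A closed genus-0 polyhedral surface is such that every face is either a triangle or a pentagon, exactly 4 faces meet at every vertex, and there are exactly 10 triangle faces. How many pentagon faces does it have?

Let x be the number of pentagons; then F = 10 + x.
Edge–face incidences: 2E = 3·10 + 5·x = 30 + 5x.
Every vertex has degree 4, so 4V = 2E.
Euler: V − E + F = 2 ⇒ (2E)/4 − E + (10 + x) = 2.
Multiply by 8: 2·(2E) − 4·(2E) + 8·(10 + x) = 16, i.e. 80 + 8x − 2·(30 + 5x) = 16.
Collecting terms: −2x + 20 = 16, so −2x = −4, so x = 2.
Then 2E = 30 + 5·2 = 40, so E = 20, V = 2E/4 = 10, F = 10 + 2 = 12.

2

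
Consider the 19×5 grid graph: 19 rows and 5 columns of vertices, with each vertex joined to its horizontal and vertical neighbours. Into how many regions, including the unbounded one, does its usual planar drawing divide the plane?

73

The grid has V = 19·5 = 95 vertices and E = 19·4 + 5·18 = 166 edges.
F = 2 − V + E = 2 − 95 + 166 = 73.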